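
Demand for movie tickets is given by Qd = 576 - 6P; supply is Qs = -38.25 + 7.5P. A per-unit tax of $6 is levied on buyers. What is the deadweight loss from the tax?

Deadweight loss = 60

Pre-tax equilibrium: P* = 45.5, Q* = 303.
Tax on buyers shifts demand to Qd = 576 − 6(P + 6) = 540 - 6P.
540 - 6P = -38.25 + 7.5P gives seller price Ps = 257/6; buyers pay Pb = 257/6 + 6 = 293/6.
New quantity: Q = 576 − 6(293/6) = 283.
DWL = ½ × 6 × (303 − 283) = 60.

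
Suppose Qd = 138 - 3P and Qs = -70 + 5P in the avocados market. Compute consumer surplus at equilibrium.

Equilibrium: 138 - 3P = -70 + 5P gives P* = 26, Q* = 60.
Demand choke price (Qd = 0): P = 46.
CS = ½(46 − 26)(60) = 600.

Consumer surplus = 600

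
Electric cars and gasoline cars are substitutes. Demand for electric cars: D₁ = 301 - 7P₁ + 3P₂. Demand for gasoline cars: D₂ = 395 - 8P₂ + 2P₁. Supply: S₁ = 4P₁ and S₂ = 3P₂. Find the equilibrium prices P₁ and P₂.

P₁ = 4496/115, P₂ = 4947/115

Market 1: 301 - 7P₁ + 3P₂ = 4P₁ → 11P₁ - 3P₂ = 301.
Market 2: 11P₂ - 2P₁ = 395.
Eliminating P₂: 11×(1) + 3×(2) gives 115P₁ = 4496, so P₁ = 4496/115.
Back-substitute into (2): P₂ = (395 + 2×4496/115) / 11 = 4947/115.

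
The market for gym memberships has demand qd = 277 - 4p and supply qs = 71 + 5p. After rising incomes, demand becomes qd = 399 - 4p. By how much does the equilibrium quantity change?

Original equilibrium: p* = 206/9, q* = 1669/9.
New equilibrium: 399 - 4p = 71 + 5p, so 328 = 9p and p' = 328/9; q' = 399 − 4(328/9) = 2279/9.
Change in quantity: 2279/9 − 1669/9 = 610/9.

Δq = 610/9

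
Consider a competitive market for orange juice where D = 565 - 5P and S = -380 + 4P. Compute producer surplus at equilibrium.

Equilibrium: 565 - 5P = -380 + 4P gives P* = 105, Q* = 40.
Supply starts at P = 95 (where S = 0).
PS = ½(105 − 95)(40) = 200.

Producer surplus = 200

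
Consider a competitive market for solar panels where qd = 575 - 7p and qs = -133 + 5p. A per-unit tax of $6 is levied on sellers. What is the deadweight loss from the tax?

Deadweight loss = 52.5

Pre-tax equilibrium: p* = 59, q* = 162.
Tax on sellers shifts supply to qs = -133 + 5(p − 6) = -163 + 5p.
575 - 7p = -163 + 5p gives buyer price pb = 61.5; sellers receive ps = 61.5 − 6 = 55.5.
New quantity: q = 575 − 7(61.5) = 144.5.
DWL = ½ × 6 × (162 − 144.5) = 52.5.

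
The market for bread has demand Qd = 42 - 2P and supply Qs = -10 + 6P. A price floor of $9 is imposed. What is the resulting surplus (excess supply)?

Equilibrium price would be P* = 6.5, so the floor at 9 binds.
At P = 9: Qd = 24, Qs = 44.
Surplus = 44 − 24 = 20.

Surplus = 20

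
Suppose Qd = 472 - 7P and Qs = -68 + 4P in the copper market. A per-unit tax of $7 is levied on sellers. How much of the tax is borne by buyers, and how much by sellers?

Pre-tax equilibrium: P* = 540/11, Q* = 1412/11.
Tax on sellers shifts supply to Qs = -68 + 4(P − 7) = -96 + 4P.
472 - 7P = -96 + 4P gives buyer price Pb = 568/11; sellers receive Ps = 568/11 − 7 = 491/11.
New quantity: Q = 472 − 7(568/11) = 1216/11.
Buyer burden = 568/11 − 540/11 = 28/11; seller burden = 540/11 − 491/11 = 49/11.

Buyers bear 28/11, sellers bear 49/11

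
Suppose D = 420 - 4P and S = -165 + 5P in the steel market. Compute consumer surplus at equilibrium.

Consumer surplus = 3200

Equilibrium: 420 - 4P = -165 + 5P gives P* = 65, Q* = 160.
Demand choke price (D = 0): P = 105.
CS = ½(105 − 65)(160) = 3200.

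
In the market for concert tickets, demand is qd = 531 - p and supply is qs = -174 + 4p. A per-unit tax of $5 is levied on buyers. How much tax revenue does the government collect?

Pre-tax equilibrium: p* = 141, q* = 390.
Tax on buyers shifts demand to qd = 531 − 1(p + 5) = 526 - p.
526 - p = -174 + 4p gives seller price ps = 140; buyers pay pb = 140 + 5 = 145.
New quantity: q = 531 − 1(145) = 386.
Revenue = 5 × 386 = 1930.

Tax revenue = 1930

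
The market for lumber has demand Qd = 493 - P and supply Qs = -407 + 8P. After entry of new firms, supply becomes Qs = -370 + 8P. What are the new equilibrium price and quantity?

P' = 863/9, Q' = 3574/9

Original equilibrium: P* = 100, Q* = 393.
New equilibrium: 493 - P = -370 + 8P, so 863 = 9P and P' = 863/9; Q' = 493 − 1(863/9) = 3574/9.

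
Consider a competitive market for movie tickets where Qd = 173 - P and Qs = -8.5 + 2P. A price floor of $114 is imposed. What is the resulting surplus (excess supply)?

Equilibrium price would be P* = 60.5, so the floor at 114 binds.
At P = 114: Qd = 59, Qs = 219.5.
Surplus = 219.5 − 59 = 160.5.

Surplus = 160.5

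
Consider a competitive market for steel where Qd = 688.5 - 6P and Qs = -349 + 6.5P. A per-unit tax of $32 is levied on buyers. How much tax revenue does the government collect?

Pre-tax equilibrium: P* = 83, Q* = 190.5.
Tax on buyers shifts demand to Qd = 688.5 − 6(P + 32) = 496.5 - 6P.
496.5 - 6P = -349 + 6.5P gives seller price Ps = 67.64; buyers pay Pb = 67.64 + 32 = 99.64.
New quantity: Q = 688.5 − 6(99.64) = 90.66.
Revenue = 32 × 90.66 = 2901.12.

Tax revenue = 2901.12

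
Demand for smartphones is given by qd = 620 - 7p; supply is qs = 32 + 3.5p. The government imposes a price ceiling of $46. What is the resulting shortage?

Equilibrium price would be p* = 56, so the ceiling at 46 binds.
At p = 46: qd = 620 − 7(46) = 298, qs = 32 + 3.5(46) = 193.
Shortage = 298 − 193 = 105.

Shortage = 105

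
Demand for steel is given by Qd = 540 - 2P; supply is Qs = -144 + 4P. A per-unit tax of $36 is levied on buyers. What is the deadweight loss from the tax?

Deadweight loss = 864

Pre-tax equilibrium: P* = 114, Q* = 312.
Tax on buyers shifts demand to Qd = 540 − 2(P + 36) = 468 - 2P.
468 - 2P = -144 + 4P gives seller price Ps = 102; buyers pay Pb = 102 + 36 = 138.
New quantity: Q = 540 − 2(138) = 264.
DWL = ½ × 36 × (312 − 264) = 864.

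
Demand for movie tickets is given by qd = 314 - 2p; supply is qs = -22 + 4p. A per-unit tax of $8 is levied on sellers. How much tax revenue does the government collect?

Tax revenue = 4592/3

Pre-tax equilibrium: p* = 56, q* = 202.
Tax on sellers shifts supply to qs = -22 + 4(p − 8) = -54 + 4p.
314 - 2p = -54 + 4p gives buyer price pb = 184/3; sellers receive ps = 184/3 − 8 = 160/3.
New quantity: q = 314 − 2(184/3) = 574/3.
Revenue = 8 × 574/3 = 4592/3.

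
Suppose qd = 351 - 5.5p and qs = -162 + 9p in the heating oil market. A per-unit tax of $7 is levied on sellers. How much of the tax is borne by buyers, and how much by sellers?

Pre-tax equilibrium: p* = 1026/29, q* = 4536/29.
Tax on sellers shifts supply to qs = -162 + 9(p − 7) = -225 + 9p.
351 - 5.5p = -225 + 9p gives buyer price pb = 1152/29; sellers receive ps = 1152/29 − 7 = 949/29.
New quantity: q = 351 − 5.5(1152/29) = 3843/29.
Buyer burden = 1152/29 − 1026/29 = 126/29; seller burden = 1026/29 − 949/29 = 77/29.

Buyers bear 126/29, sellers bear 77/29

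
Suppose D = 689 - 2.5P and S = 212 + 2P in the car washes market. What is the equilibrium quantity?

Q* = 424

Set D = S: 689 - 2.5P = 212 + 2P.
477 = 4.5P, so P* = 106.
Q* = 689 − 2.5(106) = 424.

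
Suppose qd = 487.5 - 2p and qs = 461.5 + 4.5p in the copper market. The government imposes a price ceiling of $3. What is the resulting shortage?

Equilibrium price would be p* = 4, so the ceiling at 3 binds.
At p = 3: qd = 487.5 − 2(3) = 481.5, qs = 461.5 + 4.5(3) = 475.
Shortage = 481.5 − 475 = 6.5.

Shortage = 6.5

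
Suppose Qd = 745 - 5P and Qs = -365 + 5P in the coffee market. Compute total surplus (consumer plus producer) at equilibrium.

Equilibrium: 745 - 5P = -365 + 5P gives P* = 111, Q* = 190.
Demand choke price: P = 149; supply starts at P = 73.
CS = ½(149 − 111)(190) = 3610; PS = ½(111 − 73)(190) = 3610.

Total surplus = 7220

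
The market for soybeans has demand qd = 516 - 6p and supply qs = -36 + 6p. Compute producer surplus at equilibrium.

Equilibrium: 516 - 6p = -36 + 6p gives p* = 46, q* = 240.
Supply starts at p = 6 (where qs = 0).
PS = ½(46 − 6)(240) = 4800.

Producer surplus = 4800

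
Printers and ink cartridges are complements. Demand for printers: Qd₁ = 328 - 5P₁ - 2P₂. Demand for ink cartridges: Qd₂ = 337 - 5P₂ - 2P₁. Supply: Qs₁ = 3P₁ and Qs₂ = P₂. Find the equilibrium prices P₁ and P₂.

P₁ = 647/22, P₂ = 510/11

Market 1: 328 - 5P₁ - 2P₂ = 3P₁ → 8P₁ + 2P₂ = 328.
Market 2: 6P₂ + 2P₁ = 337.
Eliminating P₂: 6×(1) − 2×(2) gives 44P₁ = 1294, so P₁ = 647/22.
Back-substitute into (2): P₂ = (337 − 2×647/22) / 6 = 510/11.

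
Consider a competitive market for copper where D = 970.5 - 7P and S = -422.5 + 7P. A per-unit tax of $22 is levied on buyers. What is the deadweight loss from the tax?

Pre-tax equilibrium: P* = 99.5, Q* = 274.
Tax on buyers shifts demand to D = 970.5 − 7(P + 22) = 816.5 - 7P.
816.5 - 7P = -422.5 + 7P gives seller price Ps = 88.5; buyers pay Pb = 88.5 + 22 = 110.5.
New quantity: Q = 970.5 − 7(110.5) = 197.
DWL = ½ × 22 × (274 − 197) = 847.

Deadweight loss = 847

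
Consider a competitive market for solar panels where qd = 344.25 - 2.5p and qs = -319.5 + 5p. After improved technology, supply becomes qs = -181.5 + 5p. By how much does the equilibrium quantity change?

Δq = 46

Original equilibrium: p* = 88.5, q* = 123.
New equilibrium: 344.25 - 2.5p = -181.5 + 5p, so 525.75 = 7.5p and p' = 70.1; q' = 344.25 − 2.5(70.1) = 169.
Change in quantity: 169 − 123 = 46.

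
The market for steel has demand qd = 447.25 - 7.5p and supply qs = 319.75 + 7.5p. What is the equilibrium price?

p* = 8.5

Set qd = qs: 447.25 - 7.5p = 319.75 + 7.5p.
127.5 = 15p, so p* = 8.5.
q* = 447.25 − 7.5(8.5) = 383.5.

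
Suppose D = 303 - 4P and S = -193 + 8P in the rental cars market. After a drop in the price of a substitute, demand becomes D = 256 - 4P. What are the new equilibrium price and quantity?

P' = 449/12, Q' = 319/3

Original equilibrium: P* = 124/3, Q* = 413/3.
New equilibrium: 256 - 4P = -193 + 8P, so 449 = 12P and P' = 449/12; Q' = 256 − 4(449/12) = 319/3.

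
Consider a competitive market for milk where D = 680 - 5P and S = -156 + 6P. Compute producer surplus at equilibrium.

Equilibrium: 680 - 5P = -156 + 6P gives P* = 76, Q* = 300.
Supply starts at P = 26 (where S = 0).
PS = ½(76 − 26)(300) = 7500.

Producer surplus = 7500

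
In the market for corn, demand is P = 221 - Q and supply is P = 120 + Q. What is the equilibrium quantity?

Set the two price expressions equal: 221 - Q = 120 + Q.
101 = 2Q, so Q* = 50.5.
P* = 221 − (1)(50.5) = 170.5.

Q* = 50.5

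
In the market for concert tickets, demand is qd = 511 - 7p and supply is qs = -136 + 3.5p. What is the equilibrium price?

Set qd = qs: 511 - 7p = -136 + 3.5p.
647 = 10.5p, so p* = 1294/21.
q* = 511 − 7(1294/21) = 239/3.

p* = 1294/21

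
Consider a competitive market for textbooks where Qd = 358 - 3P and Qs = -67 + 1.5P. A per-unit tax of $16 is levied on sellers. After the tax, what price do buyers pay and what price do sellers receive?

Pre-tax equilibrium: P* = 850/9, Q* = 224/3.
Tax on sellers shifts supply to Qs = -67 + 1.5(P − 16) = -91 + 1.5P.
358 - 3P = -91 + 1.5P gives buyer price Pb = 898/9; sellers receive Ps = 898/9 − 16 = 754/9.
New quantity: Q = 358 − 3(898/9) = 176/3.

Buyers pay 898/9, sellers receive 754/9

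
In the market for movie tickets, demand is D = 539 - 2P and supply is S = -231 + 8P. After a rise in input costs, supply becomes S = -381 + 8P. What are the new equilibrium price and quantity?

P' = 92, Q' = 355

Original equilibrium: P* = 77, Q* = 385.
New equilibrium: 539 - 2P = -381 + 8P, so 920 = 10P and P' = 92; Q' = 539 − 2(92) = 355.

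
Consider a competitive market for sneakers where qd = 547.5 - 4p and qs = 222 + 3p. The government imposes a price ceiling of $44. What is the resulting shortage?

Shortage = 17.5

Equilibrium price would be p* = 46.5, so the ceiling at 44 binds.
At p = 44: qd = 547.5 − 4(44) = 371.5, qs = 222 + 3(44) = 354.
Shortage = 371.5 − 354 = 17.5.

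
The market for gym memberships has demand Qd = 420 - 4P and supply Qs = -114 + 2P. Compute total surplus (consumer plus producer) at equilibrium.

Total surplus = 1536

Equilibrium: 420 - 4P = -114 + 2P gives P* = 89, Q* = 64.
Demand choke price: P = 105; supply starts at P = 57.
CS = ½(105 − 89)(64) = 512; PS = ½(89 − 57)(64) = 1024.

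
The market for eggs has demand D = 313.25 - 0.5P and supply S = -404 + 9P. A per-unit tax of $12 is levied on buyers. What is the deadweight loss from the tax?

Deadweight loss = 648/19

Pre-tax equilibrium: P* = 75.5, Q* = 275.5.
Tax on buyers shifts demand to D = 313.25 − 0.5(P + 12) = 307.25 - 0.5P.
307.25 - 0.5P = -404 + 9P gives seller price Ps = 2845/38; buyers pay Pb = 2845/38 + 12 = 3301/38.
New quantity: Q = 313.25 − 0.5(3301/38) = 10253/38.
DWL = ½ × 12 × (275.5 − 10253/38) = 648/19.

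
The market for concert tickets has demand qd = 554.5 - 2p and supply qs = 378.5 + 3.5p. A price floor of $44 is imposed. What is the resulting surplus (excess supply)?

Surplus = 66

Equilibrium price would be p* = 32, so the floor at 44 binds.
At p = 44: qd = 466.5, qs = 532.5.
Surplus = 532.5 − 466.5 = 66.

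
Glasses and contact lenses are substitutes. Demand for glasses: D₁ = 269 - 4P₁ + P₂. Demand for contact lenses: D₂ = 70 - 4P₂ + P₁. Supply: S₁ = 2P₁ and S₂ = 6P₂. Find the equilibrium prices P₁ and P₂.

P₁ = 2760/59, P₂ = 689/59

Market 1: 269 - 4P₁ + P₂ = 2P₁ → 6P₁ - P₂ = 269.
Market 2: 10P₂ - P₁ = 70.
Eliminating P₂: 10×(1) + 1×(2) gives 59P₁ = 2760, so P₁ = 2760/59.
Back-substitute into (2): P₂ = (70 + 1×2760/59) / 10 = 689/59.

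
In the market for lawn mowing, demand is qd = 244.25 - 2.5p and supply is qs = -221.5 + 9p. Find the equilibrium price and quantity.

Set qd = qs: 244.25 - 2.5p = -221.5 + 9p.
465.75 = 11.5p, so p* = 40.5.
q* = 244.25 − 2.5(40.5) = 143.

p* = 40.5, q* = 143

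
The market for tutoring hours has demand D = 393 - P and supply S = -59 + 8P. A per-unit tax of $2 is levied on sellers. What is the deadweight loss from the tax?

Deadweight loss = 16/9

Pre-tax equilibrium: P* = 452/9, Q* = 3085/9.
Tax on sellers shifts supply to S = -59 + 8(P − 2) = -75 + 8P.
393 - P = -75 + 8P gives buyer price Pb = 52; sellers receive Ps = 52 − 2 = 50.
New quantity: Q = 393 − 1(52) = 341.
DWL = ½ × 2 × (3085/9 − 341) = 16/9.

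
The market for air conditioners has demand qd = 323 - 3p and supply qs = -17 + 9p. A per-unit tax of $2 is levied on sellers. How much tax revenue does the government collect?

Tax revenue = 467

Pre-tax equilibrium: p* = 85/3, q* = 238.
Tax on sellers shifts supply to qs = -17 + 9(p − 2) = -35 + 9p.
323 - 3p = -35 + 9p gives buyer price pb = 179/6; sellers receive ps = 179/6 − 2 = 167/6.
New quantity: q = 323 − 3(179/6) = 233.5.
Revenue = 2 × 233.5 = 467.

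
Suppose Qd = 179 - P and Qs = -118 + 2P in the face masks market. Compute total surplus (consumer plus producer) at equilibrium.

Total surplus = 4800

Equilibrium: 179 - P = -118 + 2P gives P* = 99, Q* = 80.
Demand choke price: P = 179; supply starts at P = 59.
CS = ½(179 − 99)(80) = 3200; PS = ½(99 − 59)(80) = 1600.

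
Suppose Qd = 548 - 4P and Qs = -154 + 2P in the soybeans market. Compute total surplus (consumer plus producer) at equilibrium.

Total surplus = 2400

Equilibrium: 548 - 4P = -154 + 2P gives P* = 117, Q* = 80.
Demand choke price: P = 137; supply starts at P = 77.
CS = ½(137 − 117)(80) = 800; PS = ½(117 − 77)(80) = 1600.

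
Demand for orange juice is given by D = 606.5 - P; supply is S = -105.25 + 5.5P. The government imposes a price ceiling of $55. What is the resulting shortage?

Shortage = 354.25

Equilibrium price would be P* = 109.5, so the ceiling at 55 binds.
At P = 55: D = 606.5 − 1(55) = 551.5, S = -105.25 + 5.5(55) = 197.25.
Shortage = 551.5 − 197.25 = 354.25.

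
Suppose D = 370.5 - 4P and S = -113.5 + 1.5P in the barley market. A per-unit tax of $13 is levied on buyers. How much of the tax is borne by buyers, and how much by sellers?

Pre-tax equilibrium: P* = 88, Q* = 18.5.
Tax on buyers shifts demand to D = 370.5 − 4(P + 13) = 318.5 - 4P.
318.5 - 4P = -113.5 + 1.5P gives seller price Ps = 864/11; buyers pay Pb = 864/11 + 13 = 1007/11.
New quantity: Q = 370.5 − 4(1007/11) = 95/22.
Buyer burden = 1007/11 − 88 = 39/11; seller burden = 88 − 864/11 = 104/11.

Buyers bear 39/11, sellers bear 104/11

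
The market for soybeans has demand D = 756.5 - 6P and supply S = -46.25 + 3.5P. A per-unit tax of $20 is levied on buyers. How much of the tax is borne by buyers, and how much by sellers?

Pre-tax equilibrium: P* = 84.5, Q* = 249.5.
Tax on buyers shifts demand to D = 756.5 − 6(P + 20) = 636.5 - 6P.
636.5 - 6P = -46.25 + 3.5P gives seller price Ps = 2731/38; buyers pay Pb = 2731/38 + 20 = 3491/38.
New quantity: Q = 756.5 − 6(3491/38) = 7801/38.
Buyer burden = 3491/38 − 84.5 = 140/19; seller burden = 84.5 − 2731/38 = 240/19.

Buyers bear 140/19, sellers bear 240/19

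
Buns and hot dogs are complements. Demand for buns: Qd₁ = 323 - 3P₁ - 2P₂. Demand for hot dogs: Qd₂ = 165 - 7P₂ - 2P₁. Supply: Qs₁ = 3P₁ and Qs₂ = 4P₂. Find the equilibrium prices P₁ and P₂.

Market 1: 323 - 3P₁ - 2P₂ = 3P₁ → 6P₁ + 2P₂ = 323.
Market 2: 11P₂ + 2P₁ = 165.
Eliminating P₂: 11×(1) − 2×(2) gives 62P₁ = 3223, so P₁ = 3223/62.
Back-substitute into (2): P₂ = (165 − 2×3223/62) / 11 = 172/31.

P₁ = 3223/62, P₂ = 172/31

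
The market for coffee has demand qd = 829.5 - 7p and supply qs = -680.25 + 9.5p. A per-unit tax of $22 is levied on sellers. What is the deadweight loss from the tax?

Deadweight loss = 2926/3

Pre-tax equilibrium: p* = 91.5, q* = 189.
Tax on sellers shifts supply to qs = -680.25 + 9.5(p − 22) = -889.25 + 9.5p.
829.5 - 7p = -889.25 + 9.5p gives buyer price pb = 625/6; sellers receive ps = 625/6 − 22 = 493/6.
New quantity: q = 829.5 − 7(625/6) = 301/3.
DWL = ½ × 22 × (189 − 301/3) = 2926/3.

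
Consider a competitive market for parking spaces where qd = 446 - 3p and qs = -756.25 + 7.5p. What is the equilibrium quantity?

Set qd = qs: 446 - 3p = -756.25 + 7.5p.
1202.25 = 10.5p, so p* = 114.5.
q* = 446 − 3(114.5) = 102.5.

q* = 102.5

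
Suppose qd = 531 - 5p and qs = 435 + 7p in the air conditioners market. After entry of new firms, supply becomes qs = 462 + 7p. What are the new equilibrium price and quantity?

Original equilibrium: p* = 8, q* = 491.
New equilibrium: 531 - 5p = 462 + 7p, so 69 = 12p and p' = 5.75; q' = 531 − 5(5.75) = 502.25.

p' = 5.75, q' = 502.25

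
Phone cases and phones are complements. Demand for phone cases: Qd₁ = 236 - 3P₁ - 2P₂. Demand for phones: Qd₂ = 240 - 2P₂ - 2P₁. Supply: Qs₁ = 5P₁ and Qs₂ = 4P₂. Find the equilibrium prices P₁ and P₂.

Market 1: 236 - 3P₁ - 2P₂ = 5P₁ → 8P₁ + 2P₂ = 236.
Market 2: 6P₂ + 2P₁ = 240.
Eliminating P₂: 6×(1) − 2×(2) gives 44P₁ = 936, so P₁ = 234/11.
Back-substitute into (2): P₂ = (240 − 2×234/11) / 6 = 362/11.

P₁ = 234/11, P₂ = 362/11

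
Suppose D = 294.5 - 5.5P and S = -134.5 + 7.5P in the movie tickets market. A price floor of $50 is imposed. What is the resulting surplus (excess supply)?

Surplus = 221

Equilibrium price would be P* = 33, so the floor at 50 binds.
At P = 50: D = 19.5, S = 240.5.
Surplus = 240.5 − 19.5 = 221.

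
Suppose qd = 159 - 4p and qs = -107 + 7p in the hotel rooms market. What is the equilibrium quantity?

Set qd = qs: 159 - 4p = -107 + 7p.
266 = 11p, so p* = 266/11.
q* = 159 − 4(266/11) = 685/11.

q* = 685/11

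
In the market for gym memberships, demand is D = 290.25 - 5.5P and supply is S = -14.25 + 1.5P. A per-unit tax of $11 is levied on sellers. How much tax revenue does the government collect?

Pre-tax equilibrium: P* = 43.5, Q* = 51.
Tax on sellers shifts supply to S = -14.25 + 1.5(P − 11) = -30.75 + 1.5P.
290.25 - 5.5P = -30.75 + 1.5P gives buyer price Pb = 321/7; sellers receive Ps = 321/7 − 11 = 244/7.
New quantity: Q = 290.25 − 5.5(321/7) = 1065/28.
Revenue = 11 × 1065/28 = 11715/28.

Tax revenue = 11715/28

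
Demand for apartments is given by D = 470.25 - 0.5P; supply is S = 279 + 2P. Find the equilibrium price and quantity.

Set D = S: 470.25 - 0.5P = 279 + 2P.
191.25 = 2.5P, so P* = 76.5.
Q* = 470.25 − 0.5(76.5) = 432.

P* = 76.5, Q* = 432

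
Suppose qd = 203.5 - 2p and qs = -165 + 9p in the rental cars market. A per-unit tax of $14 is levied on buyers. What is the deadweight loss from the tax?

Deadweight loss = 1764/11

Pre-tax equilibrium: p* = 33.5, q* = 136.5.
Tax on buyers shifts demand to qd = 203.5 − 2(p + 14) = 175.5 - 2p.
175.5 - 2p = -165 + 9p gives seller price ps = 681/22; buyers pay pb = 681/22 + 14 = 989/22.
New quantity: q = 203.5 − 2(989/22) = 2499/22.
DWL = ½ × 14 × (136.5 − 2499/22) = 1764/11.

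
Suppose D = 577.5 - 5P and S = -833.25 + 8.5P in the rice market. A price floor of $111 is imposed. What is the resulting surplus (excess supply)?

Surplus = 87.75

Equilibrium price would be P* = 104.5, so the floor at 111 binds.
At P = 111: D = 22.5, S = 110.25.
Surplus = 110.25 − 22.5 = 87.75.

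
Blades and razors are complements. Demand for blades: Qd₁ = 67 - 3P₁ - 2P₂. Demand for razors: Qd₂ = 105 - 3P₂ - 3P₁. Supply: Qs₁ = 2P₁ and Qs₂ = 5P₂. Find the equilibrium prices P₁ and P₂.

Market 1: 67 - 3P₁ - 2P₂ = 2P₁ → 5P₁ + 2P₂ = 67.
Market 2: 8P₂ + 3P₁ = 105.
Eliminating P₂: 8×(1) − 2×(2) gives 34P₁ = 326, so P₁ = 163/17.
Back-substitute into (2): P₂ = (105 − 3×163/17) / 8 = 162/17.

P₁ = 163/17, P₂ = 162/17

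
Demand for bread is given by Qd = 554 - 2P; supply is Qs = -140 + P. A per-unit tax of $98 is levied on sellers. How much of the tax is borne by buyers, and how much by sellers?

Buyers bear 98/3, sellers bear 196/3

Pre-tax equilibrium: P* = 694/3, Q* = 274/3.
Tax on sellers shifts supply to Qs = -140 + 1(P − 98) = -238 + P.
554 - 2P = -238 + P gives buyer price Pb = 264; sellers receive Ps = 264 − 98 = 166.
New quantity: Q = 554 − 2(264) = 26.
Buyer burden = 264 − 694/3 = 98/3; seller burden = 694/3 − 166 = 196/3.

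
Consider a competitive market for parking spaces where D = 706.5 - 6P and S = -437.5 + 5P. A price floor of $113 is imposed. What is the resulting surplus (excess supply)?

Surplus = 99

Equilibrium price would be P* = 104, so the floor at 113 binds.
At P = 113: D = 28.5, S = 127.5.
Surplus = 127.5 − 28.5 = 99.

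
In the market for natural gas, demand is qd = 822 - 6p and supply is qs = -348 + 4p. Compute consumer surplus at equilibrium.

Consumer surplus = 1200

Equilibrium: 822 - 6p = -348 + 4p gives p* = 117, q* = 120.
Demand choke price (qd = 0): p = 137.
CS = ½(137 − 117)(120) = 1200.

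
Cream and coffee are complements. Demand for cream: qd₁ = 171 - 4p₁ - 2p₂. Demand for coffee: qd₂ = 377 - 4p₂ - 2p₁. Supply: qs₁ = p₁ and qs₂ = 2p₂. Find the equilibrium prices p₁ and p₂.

Market 1: 171 - 4p₁ - 2p₂ = p₁ → 5p₁ + 2p₂ = 171.
Market 2: 6p₂ + 2p₁ = 377.
Eliminating p₂: 6×(1) − 2×(2) gives 26p₁ = 272, so p₁ = 136/13.
Back-substitute into (2): p₂ = (377 − 2×136/13) / 6 = 1543/26.

p₁ = 136/13, p₂ = 1543/26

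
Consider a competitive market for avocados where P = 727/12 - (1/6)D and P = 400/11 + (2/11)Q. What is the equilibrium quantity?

Q* = 69.5

Set the two price expressions equal: 727/12 - (1/6)Q = 400/11 + (2/11)Q.
3197/132 = (23/66)Q, so Q* = 69.5.
P* = 727/12 − (1/6)(69.5) = 49.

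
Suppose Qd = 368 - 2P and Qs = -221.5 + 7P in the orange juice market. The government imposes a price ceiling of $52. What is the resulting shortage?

Shortage = 121.5

Equilibrium price would be P* = 65.5, so the ceiling at 52 binds.
At P = 52: Qd = 368 − 2(52) = 264, Qs = -221.5 + 7(52) = 142.5.
Shortage = 264 − 142.5 = 121.5.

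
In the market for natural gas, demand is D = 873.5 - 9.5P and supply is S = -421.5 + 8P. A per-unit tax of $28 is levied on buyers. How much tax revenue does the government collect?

Pre-tax equilibrium: P* = 74, Q* = 170.5.
Tax on buyers shifts demand to D = 873.5 − 9.5(P + 28) = 607.5 - 9.5P.
607.5 - 9.5P = -421.5 + 8P gives seller price Ps = 58.8; buyers pay Pb = 58.8 + 28 = 86.8.
New quantity: Q = 873.5 − 9.5(86.8) = 48.9.
Revenue = 28 × 48.9 = 1369.2.

Tax revenue = 1369.2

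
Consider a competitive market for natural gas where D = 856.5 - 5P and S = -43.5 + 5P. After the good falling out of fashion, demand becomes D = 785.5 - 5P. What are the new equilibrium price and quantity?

Original equilibrium: P* = 90, Q* = 406.5.
New equilibrium: 785.5 - 5P = -43.5 + 5P, so 829 = 10P and P' = 82.9; Q' = 785.5 − 5(82.9) = 371.

P' = 82.9, Q' = 371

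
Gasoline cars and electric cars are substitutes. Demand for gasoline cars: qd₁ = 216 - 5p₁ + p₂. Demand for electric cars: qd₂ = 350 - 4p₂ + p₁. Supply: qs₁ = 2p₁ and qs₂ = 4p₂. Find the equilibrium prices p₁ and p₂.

Market 1: 216 - 5p₁ + p₂ = 2p₁ → 7p₁ - p₂ = 216.
Market 2: 8p₂ - p₁ = 350.
Eliminating p₂: 8×(1) + 1×(2) gives 55p₁ = 2078, so p₁ = 2078/55.
Back-substitute into (2): p₂ = (350 + 1×2078/55) / 8 = 2666/55.

p₁ = 2078/55, p₂ = 2666/55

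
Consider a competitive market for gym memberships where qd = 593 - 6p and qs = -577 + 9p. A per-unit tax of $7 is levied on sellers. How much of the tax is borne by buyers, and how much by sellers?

Buyers bear $4.2, sellers bear $2.8

Pre-tax equilibrium: p* = 78, q* = 125.
Tax on sellers shifts supply to qs = -577 + 9(p − 7) = -640 + 9p.
593 - 6p = -640 + 9p gives buyer price pb = 82.2; sellers receive ps = 82.2 − 7 = 75.2.
New quantity: q = 593 − 6(82.2) = 99.8.
Buyer burden = 82.2 − 78 = 4.2; seller burden = 78 − 75.2 = 2.8.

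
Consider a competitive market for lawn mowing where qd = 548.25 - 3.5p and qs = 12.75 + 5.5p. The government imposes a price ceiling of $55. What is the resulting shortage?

Equilibrium price would be p* = 59.5, so the ceiling at 55 binds.
At p = 55: qd = 548.25 − 3.5(55) = 355.75, qs = 12.75 + 5.5(55) = 315.25.
Shortage = 355.75 − 315.25 = 40.5.

Shortage = 40.5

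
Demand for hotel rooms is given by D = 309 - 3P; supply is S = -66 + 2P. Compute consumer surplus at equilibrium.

Equilibrium: 309 - 3P = -66 + 2P gives P* = 75, Q* = 84.
Demand choke price (D = 0): P = 103.
CS = ½(103 − 75)(84) = 1176.

Consumer surplus = 1176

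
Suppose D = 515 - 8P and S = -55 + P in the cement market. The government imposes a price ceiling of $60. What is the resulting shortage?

Equilibrium price would be P* = 190/3, so the ceiling at 60 binds.
At P = 60: D = 515 − 8(60) = 35, S = -55 + 1(60) = 5.
Shortage = 35 − 5 = 30.

Shortage = 30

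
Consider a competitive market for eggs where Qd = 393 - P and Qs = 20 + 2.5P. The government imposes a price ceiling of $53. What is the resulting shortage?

Equilibrium price would be P* = 746/7, so the ceiling at 53 binds.
At P = 53: Qd = 393 − 1(53) = 340, Qs = 20 + 2.5(53) = 152.5.
Shortage = 340 − 152.5 = 187.5.

Shortage = 187.5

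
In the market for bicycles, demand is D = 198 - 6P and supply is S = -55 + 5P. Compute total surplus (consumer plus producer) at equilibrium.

Equilibrium: 198 - 6P = -55 + 5P gives P* = 23, Q* = 60.
Demand choke price: P = 33; supply starts at P = 11.
CS = ½(33 − 23)(60) = 300; PS = ½(23 − 11)(60) = 360.

Total surplus = 660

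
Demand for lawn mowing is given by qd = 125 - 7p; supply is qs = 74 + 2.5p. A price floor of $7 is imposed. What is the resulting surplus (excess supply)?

Equilibrium price would be p* = 102/19, so the floor at 7 binds.
At p = 7: qd = 76, qs = 91.5.
Surplus = 91.5 − 76 = 15.5.

Surplus = 15.5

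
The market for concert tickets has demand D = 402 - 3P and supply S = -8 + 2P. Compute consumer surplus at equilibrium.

Consumer surplus = 4056

Equilibrium: 402 - 3P = -8 + 2P gives P* = 82, Q* = 156.
Demand choke price (D = 0): P = 134.
CS = ½(134 − 82)(156) = 4056.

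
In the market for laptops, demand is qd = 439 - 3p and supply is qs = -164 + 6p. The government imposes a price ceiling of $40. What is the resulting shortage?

Equilibrium price would be p* = 67, so the ceiling at 40 binds.
At p = 40: qd = 439 − 3(40) = 319, qs = -164 + 6(40) = 76.
Shortage = 319 − 76 = 243.

Shortage = 243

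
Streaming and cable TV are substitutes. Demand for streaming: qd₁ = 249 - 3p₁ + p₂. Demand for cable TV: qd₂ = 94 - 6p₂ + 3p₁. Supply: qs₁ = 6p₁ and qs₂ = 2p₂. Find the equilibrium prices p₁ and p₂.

Market 1: 249 - 3p₁ + p₂ = 6p₁ → 9p₁ - p₂ = 249.
Market 2: 8p₂ - 3p₁ = 94.
Eliminating p₂: 8×(1) + 1×(2) gives 69p₁ = 2086, so p₁ = 2086/69.
Back-substitute into (2): p₂ = (94 + 3×2086/69) / 8 = 531/23.

p₁ = 2086/69, p₂ = 531/23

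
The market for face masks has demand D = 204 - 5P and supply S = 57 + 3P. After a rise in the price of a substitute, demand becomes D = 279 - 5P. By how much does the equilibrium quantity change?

ΔQ = 28.125

Original equilibrium: P* = 18.375, Q* = 112.125.
New equilibrium: 279 - 5P = 57 + 3P, so 222 = 8P and P' = 27.75; Q' = 279 − 5(27.75) = 140.25.
Change in quantity: 140.25 − 112.125 = 28.125.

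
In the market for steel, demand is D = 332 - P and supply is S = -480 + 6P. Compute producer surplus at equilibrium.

Equilibrium: 332 - P = -480 + 6P gives P* = 116, Q* = 216.
Supply starts at P = 80 (where S = 0).
PS = ½(116 − 80)(216) = 3888.

Producer surplus = 3888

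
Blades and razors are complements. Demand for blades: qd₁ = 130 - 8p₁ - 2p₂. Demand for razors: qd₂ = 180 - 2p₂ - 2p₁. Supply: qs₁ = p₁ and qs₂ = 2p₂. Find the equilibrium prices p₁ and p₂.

Market 1: 130 - 8p₁ - 2p₂ = p₁ → 9p₁ + 2p₂ = 130.
Market 2: 4p₂ + 2p₁ = 180.
Eliminating p₂: 4×(1) − 2×(2) gives 32p₁ = 160, so p₁ = 5.
Back-substitute into (2): p₂ = (180 − 2×5) / 4 = 42.5.

p₁ = 5, p₂ = 42.5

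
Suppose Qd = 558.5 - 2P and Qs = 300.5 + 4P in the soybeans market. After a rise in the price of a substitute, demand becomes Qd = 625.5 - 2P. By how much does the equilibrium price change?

Original equilibrium: P* = 43, Q* = 472.5.
New equilibrium: 625.5 - 2P = 300.5 + 4P, so 325 = 6P and P' = 325/6; Q' = 625.5 − 2(325/6) = 3103/6.
Change in price: 325/6 − 43 = 67/6.

ΔP = 67/6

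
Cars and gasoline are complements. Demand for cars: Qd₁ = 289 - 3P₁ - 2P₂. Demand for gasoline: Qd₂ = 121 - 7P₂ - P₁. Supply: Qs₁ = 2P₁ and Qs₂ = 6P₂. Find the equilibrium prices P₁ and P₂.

Market 1: 289 - 3P₁ - 2P₂ = 2P₁ → 5P₁ + 2P₂ = 289.
Market 2: 13P₂ + P₁ = 121.
Eliminating P₂: 13×(1) − 2×(2) gives 63P₁ = 3515, so P₁ = 3515/63.
Back-substitute into (2): P₂ = (121 − 1×3515/63) / 13 = 316/63.

P₁ = 3515/63, P₂ = 316/63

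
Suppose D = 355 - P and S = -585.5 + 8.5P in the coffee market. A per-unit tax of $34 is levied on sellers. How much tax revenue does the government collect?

Tax revenue = 145724/19

Pre-tax equilibrium: P* = 99, Q* = 256.
Tax on sellers shifts supply to S = -585.5 + 8.5(P − 34) = -874.5 + 8.5P.
355 - P = -874.5 + 8.5P gives buyer price Pb = 2459/19; sellers receive Ps = 2459/19 − 34 = 1813/19.
New quantity: Q = 355 − 1(2459/19) = 4286/19.
Revenue = 34 × 4286/19 = 145724/19.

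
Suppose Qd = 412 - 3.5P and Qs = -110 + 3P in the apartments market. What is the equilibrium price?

P* = 1044/13

Set Qd = Qs: 412 - 3.5P = -110 + 3P.
522 = 6.5P, so P* = 1044/13.
Q* = 412 − 3.5(1044/13) = 1702/13.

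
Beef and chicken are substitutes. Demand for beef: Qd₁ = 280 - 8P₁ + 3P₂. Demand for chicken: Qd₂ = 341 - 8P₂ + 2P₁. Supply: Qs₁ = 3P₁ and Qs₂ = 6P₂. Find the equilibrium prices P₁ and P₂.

P₁ = 4943/148, P₂ = 4311/148

Market 1: 280 - 8P₁ + 3P₂ = 3P₁ → 11P₁ - 3P₂ = 280.
Market 2: 14P₂ - 2P₁ = 341.
Eliminating P₂: 14×(1) + 3×(2) gives 148P₁ = 4943, so P₁ = 4943/148.
Back-substitute into (2): P₂ = (341 + 2×4943/148) / 14 = 4311/148.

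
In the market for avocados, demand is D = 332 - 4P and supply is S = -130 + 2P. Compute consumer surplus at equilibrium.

Consumer surplus = 72

Equilibrium: 332 - 4P = -130 + 2P gives P* = 77, Q* = 24.
Demand choke price (D = 0): P = 83.
CS = ½(83 − 77)(24) = 72.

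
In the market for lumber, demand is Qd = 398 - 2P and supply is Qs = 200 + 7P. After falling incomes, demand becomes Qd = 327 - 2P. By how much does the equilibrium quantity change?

ΔQ = -497/9

Original equilibrium: P* = 22, Q* = 354.
New equilibrium: 327 - 2P = 200 + 7P, so 127 = 9P and P' = 127/9; Q' = 327 − 2(127/9) = 2689/9.
Change in quantity: 2689/9 − 354 = -497/9.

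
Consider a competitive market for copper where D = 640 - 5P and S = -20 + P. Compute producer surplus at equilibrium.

Producer surplus = 4050

Equilibrium: 640 - 5P = -20 + P gives P* = 110, Q* = 90.
Supply starts at P = 20 (where S = 0).
PS = ½(110 − 20)(90) = 4050.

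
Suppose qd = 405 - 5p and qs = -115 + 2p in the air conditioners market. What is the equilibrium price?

Set qd = qs: 405 - 5p = -115 + 2p.
520 = 7p, so p* = 520/7.
q* = 405 − 5(520/7) = 235/7.

p* = 520/7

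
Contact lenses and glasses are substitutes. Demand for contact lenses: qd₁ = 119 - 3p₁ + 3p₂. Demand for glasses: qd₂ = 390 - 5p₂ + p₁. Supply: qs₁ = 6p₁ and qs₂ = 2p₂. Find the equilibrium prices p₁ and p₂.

Market 1: 119 - 3p₁ + 3p₂ = 6p₁ → 9p₁ - 3p₂ = 119.
Market 2: 7p₂ - p₁ = 390.
Eliminating p₂: 7×(1) + 3×(2) gives 60p₁ = 2003, so p₁ = 2003/60.
Back-substitute into (2): p₂ = (390 + 1×2003/60) / 7 = 3629/60.

p₁ = 2003/60, p₂ = 3629/60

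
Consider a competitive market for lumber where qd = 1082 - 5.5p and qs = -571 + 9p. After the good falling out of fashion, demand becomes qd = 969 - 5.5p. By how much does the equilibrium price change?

Δp = -226/29

Original equilibrium: p* = 114, q* = 455.
New equilibrium: 969 - 5.5p = -571 + 9p, so 1540 = 14.5p and p' = 3080/29; q' = 969 − 5.5(3080/29) = 11161/29.
Change in price: 3080/29 − 114 = -226/29.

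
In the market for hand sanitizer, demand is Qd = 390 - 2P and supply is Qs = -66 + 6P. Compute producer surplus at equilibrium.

Equilibrium: 390 - 2P = -66 + 6P gives P* = 57, Q* = 276.
Supply starts at P = 11 (where Qs = 0).
PS = ½(57 − 11)(276) = 6348.

Producer surplus = 6348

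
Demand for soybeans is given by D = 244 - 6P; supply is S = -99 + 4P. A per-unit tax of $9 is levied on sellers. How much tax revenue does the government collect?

Tax revenue = 149.4

Pre-tax equilibrium: P* = 34.3, Q* = 38.2.
Tax on sellers shifts supply to S = -99 + 4(P − 9) = -135 + 4P.
244 - 6P = -135 + 4P gives buyer price Pb = 37.9; sellers receive Ps = 37.9 − 9 = 28.9.
New quantity: Q = 244 − 6(37.9) = 16.6.
Revenue = 9 × 16.6 = 149.4.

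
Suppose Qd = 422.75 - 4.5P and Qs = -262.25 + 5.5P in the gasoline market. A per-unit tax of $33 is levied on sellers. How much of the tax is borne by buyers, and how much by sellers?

Pre-tax equilibrium: P* = 68.5, Q* = 114.5.
Tax on sellers shifts supply to Qs = -262.25 + 5.5(P − 33) = -443.75 + 5.5P.
422.75 - 4.5P = -443.75 + 5.5P gives buyer price Pb = 86.65; sellers receive Ps = 86.65 − 33 = 53.65.
New quantity: Q = 422.75 − 4.5(86.65) = 32.825.
Buyer burden = 86.65 − 68.5 = 18.15; seller burden = 68.5 − 53.65 = 14.85.

Buyers bear $18.15, sellers bear $14.85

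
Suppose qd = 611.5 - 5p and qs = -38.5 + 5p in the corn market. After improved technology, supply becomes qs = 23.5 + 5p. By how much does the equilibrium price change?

Δp = -6.2

Original equilibrium: p* = 65, q* = 286.5.
New equilibrium: 611.5 - 5p = 23.5 + 5p, so 588 = 10p and p' = 58.8; q' = 611.5 − 5(58.8) = 317.5.
Change in price: 58.8 − 65 = -6.2.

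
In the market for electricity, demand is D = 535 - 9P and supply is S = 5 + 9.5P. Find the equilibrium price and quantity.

Set D = S: 535 - 9P = 5 + 9.5P.
530 = 18.5P, so P* = 1060/37.
Q* = 535 − 9(1060/37) = 10255/37.

P* = 1060/37, Q* = 10255/37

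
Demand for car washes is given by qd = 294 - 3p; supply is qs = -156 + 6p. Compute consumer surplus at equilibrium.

Equilibrium: 294 - 3p = -156 + 6p gives p* = 50, q* = 144.
Demand choke price (qd = 0): p = 98.
CS = ½(98 − 50)(144) = 3456.

Consumer surplus = 3456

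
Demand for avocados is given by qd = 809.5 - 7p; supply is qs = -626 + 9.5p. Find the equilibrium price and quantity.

Set qd = qs: 809.5 - 7p = -626 + 9.5p.
1435.5 = 16.5p, so p* = 87.
q* = 809.5 − 7(87) = 200.5.

p* = 87, q* = 200.5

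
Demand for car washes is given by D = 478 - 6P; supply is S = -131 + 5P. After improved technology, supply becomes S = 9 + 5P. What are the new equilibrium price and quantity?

Original equilibrium: P* = 609/11, Q* = 1604/11.
New equilibrium: 478 - 6P = 9 + 5P, so 469 = 11P and P' = 469/11; Q' = 478 − 6(469/11) = 2444/11.

P' = 469/11, Q' = 2444/11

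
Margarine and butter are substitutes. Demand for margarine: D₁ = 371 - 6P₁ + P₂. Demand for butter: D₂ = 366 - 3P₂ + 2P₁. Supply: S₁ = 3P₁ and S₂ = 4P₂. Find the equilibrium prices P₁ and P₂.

P₁ = 2963/61, P₂ = 4036/61

Market 1: 371 - 6P₁ + P₂ = 3P₁ → 9P₁ - P₂ = 371.
Market 2: 7P₂ - 2P₁ = 366.
Eliminating P₂: 7×(1) + 1×(2) gives 61P₁ = 2963, so P₁ = 2963/61.
Back-substitute into (2): P₂ = (366 + 2×2963/61) / 7 = 4036/61.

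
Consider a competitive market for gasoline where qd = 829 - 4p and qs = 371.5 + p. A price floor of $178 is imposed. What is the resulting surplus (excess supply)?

Surplus = 432.5

Equilibrium price would be p* = 91.5, so the floor at 178 binds.
At p = 178: qd = 117, qs = 549.5.
Surplus = 549.5 − 117 = 432.5.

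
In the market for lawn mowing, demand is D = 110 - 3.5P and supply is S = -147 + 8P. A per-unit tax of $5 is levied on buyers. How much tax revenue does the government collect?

Tax revenue = 2255/23

Pre-tax equilibrium: P* = 514/23, Q* = 731/23.
Tax on buyers shifts demand to D = 110 − 3.5(P + 5) = 92.5 - 3.5P.
92.5 - 3.5P = -147 + 8P gives seller price Ps = 479/23; buyers pay Pb = 479/23 + 5 = 594/23.
New quantity: Q = 110 − 3.5(594/23) = 451/23.
Revenue = 5 × 451/23 = 2255/23.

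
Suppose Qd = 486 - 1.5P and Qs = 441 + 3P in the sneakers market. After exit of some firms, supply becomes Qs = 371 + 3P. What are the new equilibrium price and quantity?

P' = 230/9, Q' = 1343/3

Original equilibrium: P* = 10, Q* = 471.
New equilibrium: 486 - 1.5P = 371 + 3P, so 115 = 4.5P and P' = 230/9; Q' = 486 − 1.5(230/9) = 1343/3.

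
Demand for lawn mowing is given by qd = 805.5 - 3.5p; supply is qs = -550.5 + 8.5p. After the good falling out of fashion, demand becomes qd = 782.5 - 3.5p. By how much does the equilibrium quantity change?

Original equilibrium: p* = 113, q* = 410.
New equilibrium: 782.5 - 3.5p = -550.5 + 8.5p, so 1333 = 12p and p' = 1333/12; q' = 782.5 − 3.5(1333/12) = 9449/24.
Change in quantity: 9449/24 − 410 = -391/24.

Δq = -391/24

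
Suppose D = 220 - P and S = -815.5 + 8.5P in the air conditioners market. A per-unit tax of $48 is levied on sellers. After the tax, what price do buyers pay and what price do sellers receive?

Buyers pay 2887/19, sellers receive 1975/19

Pre-tax equilibrium: P* = 109, Q* = 111.
Tax on sellers shifts supply to S = -815.5 + 8.5(P − 48) = -1223.5 + 8.5P.
220 - P = -1223.5 + 8.5P gives buyer price Pb = 2887/19; sellers receive Ps = 2887/19 − 48 = 1975/19.
New quantity: Q = 220 − 1(2887/19) = 1293/19.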